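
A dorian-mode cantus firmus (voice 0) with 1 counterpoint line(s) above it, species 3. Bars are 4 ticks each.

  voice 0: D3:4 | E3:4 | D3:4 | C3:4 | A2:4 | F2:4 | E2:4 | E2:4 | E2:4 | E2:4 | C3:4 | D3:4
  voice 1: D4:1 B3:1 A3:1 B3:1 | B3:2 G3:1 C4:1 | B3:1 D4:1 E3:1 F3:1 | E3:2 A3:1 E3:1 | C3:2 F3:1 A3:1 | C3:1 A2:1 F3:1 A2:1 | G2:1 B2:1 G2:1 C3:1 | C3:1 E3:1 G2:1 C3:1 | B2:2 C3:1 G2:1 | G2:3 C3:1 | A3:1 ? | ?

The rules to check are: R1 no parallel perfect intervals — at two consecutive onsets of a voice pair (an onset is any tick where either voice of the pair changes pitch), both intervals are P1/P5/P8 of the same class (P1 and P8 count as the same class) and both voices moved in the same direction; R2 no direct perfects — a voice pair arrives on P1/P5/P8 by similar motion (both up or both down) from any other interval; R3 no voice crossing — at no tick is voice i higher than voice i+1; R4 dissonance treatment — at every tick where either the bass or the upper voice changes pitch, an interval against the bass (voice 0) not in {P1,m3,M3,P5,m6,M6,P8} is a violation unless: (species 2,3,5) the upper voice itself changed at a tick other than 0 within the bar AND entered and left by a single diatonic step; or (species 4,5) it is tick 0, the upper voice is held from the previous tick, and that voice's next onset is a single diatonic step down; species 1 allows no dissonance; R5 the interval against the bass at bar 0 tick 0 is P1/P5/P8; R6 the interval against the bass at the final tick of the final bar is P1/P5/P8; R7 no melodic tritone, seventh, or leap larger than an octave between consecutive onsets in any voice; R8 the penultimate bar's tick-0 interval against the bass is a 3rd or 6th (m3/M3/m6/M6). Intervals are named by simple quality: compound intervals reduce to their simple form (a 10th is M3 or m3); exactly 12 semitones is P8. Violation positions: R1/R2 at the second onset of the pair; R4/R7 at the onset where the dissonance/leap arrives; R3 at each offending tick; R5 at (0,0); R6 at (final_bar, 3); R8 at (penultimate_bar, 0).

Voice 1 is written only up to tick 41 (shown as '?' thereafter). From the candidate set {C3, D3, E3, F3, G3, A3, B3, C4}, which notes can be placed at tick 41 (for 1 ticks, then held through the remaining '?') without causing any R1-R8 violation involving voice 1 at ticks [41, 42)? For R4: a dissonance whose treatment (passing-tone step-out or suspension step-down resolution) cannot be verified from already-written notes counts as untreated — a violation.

{A3, C3, C4, E3, G3}

C3: legal
D3: violates R4
E3: legal
F3: violates R4
G3: legal
A3: legal
B3: violates R4
C4: legal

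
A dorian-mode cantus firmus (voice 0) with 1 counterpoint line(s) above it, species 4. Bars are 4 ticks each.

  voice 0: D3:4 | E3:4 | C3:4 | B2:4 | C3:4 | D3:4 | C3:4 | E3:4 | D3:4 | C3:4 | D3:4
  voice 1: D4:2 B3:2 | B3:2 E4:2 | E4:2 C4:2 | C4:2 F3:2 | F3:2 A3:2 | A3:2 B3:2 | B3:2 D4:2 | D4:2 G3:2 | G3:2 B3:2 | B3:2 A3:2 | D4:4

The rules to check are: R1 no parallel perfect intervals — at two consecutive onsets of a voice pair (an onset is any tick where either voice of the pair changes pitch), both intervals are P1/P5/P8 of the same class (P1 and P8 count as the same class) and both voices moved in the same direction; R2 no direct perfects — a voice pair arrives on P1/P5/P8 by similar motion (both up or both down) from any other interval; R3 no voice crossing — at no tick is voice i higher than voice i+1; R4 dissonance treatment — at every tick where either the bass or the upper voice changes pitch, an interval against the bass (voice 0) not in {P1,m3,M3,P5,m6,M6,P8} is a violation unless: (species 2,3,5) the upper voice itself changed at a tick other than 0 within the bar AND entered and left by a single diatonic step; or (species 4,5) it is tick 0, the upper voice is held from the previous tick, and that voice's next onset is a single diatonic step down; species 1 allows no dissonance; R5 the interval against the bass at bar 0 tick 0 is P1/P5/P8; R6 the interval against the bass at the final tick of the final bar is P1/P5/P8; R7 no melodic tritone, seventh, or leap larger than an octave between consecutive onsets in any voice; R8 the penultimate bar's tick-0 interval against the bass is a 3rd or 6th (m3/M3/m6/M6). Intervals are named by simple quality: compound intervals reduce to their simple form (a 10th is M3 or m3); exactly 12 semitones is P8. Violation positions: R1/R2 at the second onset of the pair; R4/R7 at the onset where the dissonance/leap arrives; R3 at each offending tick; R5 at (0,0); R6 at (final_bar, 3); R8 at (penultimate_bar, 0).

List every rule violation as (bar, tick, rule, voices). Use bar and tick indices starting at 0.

bar 0: v0=D3 v1=D4 downbeat P8
bar 1: v0=E3 v1=B3 downbeat P5
bar 2: v0=C3 v1=E4 downbeat M3
bar 3: v0=B2 v1=C4 downbeat m2
bar 4: v0=C3 v1=F3 downbeat P4
bar 5: v0=D3 v1=A3 downbeat P5
bar 6: v0=C3 v1=B3 downbeat M7
bar 7: v0=E3 v1=D4 downbeat m7
bar 8: v0=D3 v1=G3 downbeat P4
bar 9: v0=C3 v1=B3 downbeat M7
bar 10: v0=D3 v1=D4 downbeat P8
  -> R4 @ bar 3 tick 0 v(0, 1): B2/C4 m2 untreated
  -> R4 @ bar 3 tick 2 v(0, 1): B2/F3 TT untreated
  -> R4 @ bar 4 tick 0 v(0, 1): C3/F3 P4 untreated
  -> R4 @ bar 6 tick 0 v(0, 1): C3/B3 M7 untreated
  -> R4 @ bar 6 tick 2 v(0, 1): C3/D4 M2 untreated
  -> R4 @ bar 7 tick 0 v(0, 1): E3/D4 m7 untreated
  -> R4 @ bar 8 tick 0 v(0, 1): D3/G3 P4 untreated
  -> R8 @ bar 9 tick 0 v(0, 1): penult M7 not 3rd/6th
  -> R2 @ bar 10 tick 0 v(0, 1): C3/A3 M6 -> D3/D4 P8 similar

(3, 0, R4, (0, 1))
(3, 2, R4, (0, 1))
(4, 0, R4, (0, 1))
(6, 0, R4, (0, 1))
(6, 2, R4, (0, 1))
(7, 0, R4, (0, 1))
(8, 0, R4, (0, 1))
(9, 0, R8, (0, 1))
(10, 0, R2, (0, 1))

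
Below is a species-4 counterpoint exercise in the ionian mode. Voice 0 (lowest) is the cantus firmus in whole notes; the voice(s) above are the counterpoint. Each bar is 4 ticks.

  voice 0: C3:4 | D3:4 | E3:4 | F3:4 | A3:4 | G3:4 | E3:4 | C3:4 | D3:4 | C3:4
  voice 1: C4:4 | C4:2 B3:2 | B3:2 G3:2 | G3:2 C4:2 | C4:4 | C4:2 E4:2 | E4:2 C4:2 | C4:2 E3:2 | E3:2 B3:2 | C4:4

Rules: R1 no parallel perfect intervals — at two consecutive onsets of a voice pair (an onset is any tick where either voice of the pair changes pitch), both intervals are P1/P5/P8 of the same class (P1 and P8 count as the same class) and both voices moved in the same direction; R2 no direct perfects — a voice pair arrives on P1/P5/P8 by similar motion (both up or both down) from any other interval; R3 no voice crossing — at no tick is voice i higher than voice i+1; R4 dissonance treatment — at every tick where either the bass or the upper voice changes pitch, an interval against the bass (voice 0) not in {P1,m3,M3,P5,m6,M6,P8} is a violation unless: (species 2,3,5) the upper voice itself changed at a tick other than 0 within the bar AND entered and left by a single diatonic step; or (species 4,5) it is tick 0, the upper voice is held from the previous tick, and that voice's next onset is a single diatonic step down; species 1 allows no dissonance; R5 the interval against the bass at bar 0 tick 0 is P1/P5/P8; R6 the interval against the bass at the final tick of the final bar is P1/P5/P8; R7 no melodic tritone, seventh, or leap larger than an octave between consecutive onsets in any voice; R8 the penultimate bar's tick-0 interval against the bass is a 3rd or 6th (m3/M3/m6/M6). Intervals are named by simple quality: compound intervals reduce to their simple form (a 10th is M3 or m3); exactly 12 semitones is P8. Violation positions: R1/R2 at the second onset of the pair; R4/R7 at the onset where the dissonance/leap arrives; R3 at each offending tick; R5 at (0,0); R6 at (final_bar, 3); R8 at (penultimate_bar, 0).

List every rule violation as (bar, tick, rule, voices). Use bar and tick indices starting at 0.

(3, 0, R4, (0, 1))
(5, 0, R4, (0, 1))
(8, 0, R4, (0, 1))
(8, 0, R8, (0, 1))

bar 0: v0=C3 v1=C4 downbeat P8
bar 1: v0=D3 v1=C4 downbeat m7
bar 2: v0=E3 v1=B3 downbeat P5
bar 3: v0=F3 v1=G3 downbeat M2
bar 4: v0=A3 v1=C4 downbeat m3
bar 5: v0=G3 v1=C4 downbeat P4
bar 6: v0=E3 v1=E4 downbeat P8
bar 7: v0=C3 v1=C4 downbeat P8
bar 8: v0=D3 v1=E3 downbeat M2
bar 9: v0=C3 v1=C4 downbeat P8
  -> R4 @ bar 3 tick 0 v(0, 1): F3/G3 M2 untreated
  -> R4 @ bar 5 tick 0 v(0, 1): G3/C4 P4 untreated
  -> R4 @ bar 8 tick 0 v(0, 1): D3/E3 M2 untreated
  -> R8 @ bar 8 tick 0 v(0, 1): penult M2 not 3rd/6th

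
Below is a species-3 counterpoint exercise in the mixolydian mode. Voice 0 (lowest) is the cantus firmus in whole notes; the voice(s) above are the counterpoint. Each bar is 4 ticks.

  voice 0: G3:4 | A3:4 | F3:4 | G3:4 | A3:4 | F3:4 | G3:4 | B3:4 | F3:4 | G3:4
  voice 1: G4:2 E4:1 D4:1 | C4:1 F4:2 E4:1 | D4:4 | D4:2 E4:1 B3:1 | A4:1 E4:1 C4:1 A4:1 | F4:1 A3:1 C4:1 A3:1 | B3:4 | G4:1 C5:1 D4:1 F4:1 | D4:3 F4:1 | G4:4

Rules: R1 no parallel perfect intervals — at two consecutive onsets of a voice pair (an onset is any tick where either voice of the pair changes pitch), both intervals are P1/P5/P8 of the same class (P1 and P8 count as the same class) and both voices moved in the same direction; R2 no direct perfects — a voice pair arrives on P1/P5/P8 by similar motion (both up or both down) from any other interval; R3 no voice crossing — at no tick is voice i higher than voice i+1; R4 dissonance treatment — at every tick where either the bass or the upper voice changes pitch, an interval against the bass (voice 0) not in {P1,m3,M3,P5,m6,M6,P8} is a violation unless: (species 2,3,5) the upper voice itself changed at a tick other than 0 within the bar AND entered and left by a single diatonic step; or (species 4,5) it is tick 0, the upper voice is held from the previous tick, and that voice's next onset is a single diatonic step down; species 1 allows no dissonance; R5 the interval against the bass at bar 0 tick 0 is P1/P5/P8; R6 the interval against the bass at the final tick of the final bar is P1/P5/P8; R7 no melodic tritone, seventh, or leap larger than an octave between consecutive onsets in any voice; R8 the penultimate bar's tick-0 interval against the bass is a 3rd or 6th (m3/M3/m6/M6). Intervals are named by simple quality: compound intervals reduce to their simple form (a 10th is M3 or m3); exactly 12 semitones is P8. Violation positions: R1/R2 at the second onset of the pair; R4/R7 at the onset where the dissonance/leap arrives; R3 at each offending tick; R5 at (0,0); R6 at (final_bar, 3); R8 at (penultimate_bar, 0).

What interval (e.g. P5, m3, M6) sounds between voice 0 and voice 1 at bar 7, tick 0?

voice 0=B3 voice 1=G4 -> m6

m6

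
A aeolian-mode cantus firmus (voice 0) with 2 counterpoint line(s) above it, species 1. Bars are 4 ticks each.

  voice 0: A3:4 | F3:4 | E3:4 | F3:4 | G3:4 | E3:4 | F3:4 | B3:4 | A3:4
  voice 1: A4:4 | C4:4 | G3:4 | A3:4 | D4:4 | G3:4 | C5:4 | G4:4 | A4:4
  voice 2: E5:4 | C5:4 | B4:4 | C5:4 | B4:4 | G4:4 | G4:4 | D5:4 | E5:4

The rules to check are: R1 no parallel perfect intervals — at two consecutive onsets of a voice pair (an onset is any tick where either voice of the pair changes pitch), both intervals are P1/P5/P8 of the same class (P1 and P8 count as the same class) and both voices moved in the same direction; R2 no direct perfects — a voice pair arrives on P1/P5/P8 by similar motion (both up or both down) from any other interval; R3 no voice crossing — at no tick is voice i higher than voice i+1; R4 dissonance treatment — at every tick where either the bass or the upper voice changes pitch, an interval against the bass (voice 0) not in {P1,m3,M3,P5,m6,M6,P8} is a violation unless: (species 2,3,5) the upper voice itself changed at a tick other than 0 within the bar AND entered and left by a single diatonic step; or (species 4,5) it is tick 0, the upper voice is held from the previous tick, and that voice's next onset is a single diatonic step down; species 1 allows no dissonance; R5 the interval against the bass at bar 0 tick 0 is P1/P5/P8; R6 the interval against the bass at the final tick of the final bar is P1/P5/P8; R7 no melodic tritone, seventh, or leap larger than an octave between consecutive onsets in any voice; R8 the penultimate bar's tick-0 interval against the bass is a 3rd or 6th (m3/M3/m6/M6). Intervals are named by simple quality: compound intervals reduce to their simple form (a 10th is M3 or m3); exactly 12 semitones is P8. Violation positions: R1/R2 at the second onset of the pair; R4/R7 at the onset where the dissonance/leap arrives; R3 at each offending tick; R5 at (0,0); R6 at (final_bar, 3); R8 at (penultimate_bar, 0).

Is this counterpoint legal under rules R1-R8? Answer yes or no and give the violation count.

bar 0: v0=A3 v1=A4 v2=E5 (P5)
bar 1: v0=F3 v1=C4 v2=C5 (P5)
bar 2: v0=E3 v1=G3 v2=B4 (P5)
bar 3: v0=F3 v1=A3 v2=C5 (P5)
bar 4: v0=G3 v1=D4 v2=B4 (M3)
bar 5: v0=E3 v1=G3 v2=G4 (m3)
bar 6: v0=F3 v1=C5 v2=G4 (M2)
bar 7: v0=B3 v1=G4 v2=D5 (m3)
bar 8: v0=A3 v1=A4 v2=E5 (P5)
  R1 @ bar1.0: A3/E5 P5 -> F3/C5 P5 similar
  R2 @ bar1.0: A3/A4 P8 -> F3/C4 P5 similar
  R2 @ bar1.0: A4/E5 P5 -> C4/C5 P8 similar
  R1 @ bar2.0: F3/C5 P5 -> E3/B4 P5 similar
  R1 @ bar3.0: E3/B4 P5 -> F3/C5 P5 similar
  R2 @ bar4.0: F3/A3 M3 -> G3/D4 P5 similar
  R2 @ bar5.0: D4/B4 M6 -> G3/G4 P8 similar
  R2 @ bar6.0: E3/G3 m3 -> F3/C5 P5 similar
  R3 @ bar6.0: C5 above G4
  R4 @ bar6.0: F3/G4 M2 untreated
  R7 @ bar6.0: G3->C5 leap 17st
  R3 @ bar6.1: C5 above G4
  R3 @ bar6.2: C5 above G4
  R3 @ bar6.3: C5 above G4
  R7 @ bar7.0: F3->B3 leap 6st
  R1 @ bar8.0: G4/D5 P5 -> A4/E5 P5 similar

No (16 violations)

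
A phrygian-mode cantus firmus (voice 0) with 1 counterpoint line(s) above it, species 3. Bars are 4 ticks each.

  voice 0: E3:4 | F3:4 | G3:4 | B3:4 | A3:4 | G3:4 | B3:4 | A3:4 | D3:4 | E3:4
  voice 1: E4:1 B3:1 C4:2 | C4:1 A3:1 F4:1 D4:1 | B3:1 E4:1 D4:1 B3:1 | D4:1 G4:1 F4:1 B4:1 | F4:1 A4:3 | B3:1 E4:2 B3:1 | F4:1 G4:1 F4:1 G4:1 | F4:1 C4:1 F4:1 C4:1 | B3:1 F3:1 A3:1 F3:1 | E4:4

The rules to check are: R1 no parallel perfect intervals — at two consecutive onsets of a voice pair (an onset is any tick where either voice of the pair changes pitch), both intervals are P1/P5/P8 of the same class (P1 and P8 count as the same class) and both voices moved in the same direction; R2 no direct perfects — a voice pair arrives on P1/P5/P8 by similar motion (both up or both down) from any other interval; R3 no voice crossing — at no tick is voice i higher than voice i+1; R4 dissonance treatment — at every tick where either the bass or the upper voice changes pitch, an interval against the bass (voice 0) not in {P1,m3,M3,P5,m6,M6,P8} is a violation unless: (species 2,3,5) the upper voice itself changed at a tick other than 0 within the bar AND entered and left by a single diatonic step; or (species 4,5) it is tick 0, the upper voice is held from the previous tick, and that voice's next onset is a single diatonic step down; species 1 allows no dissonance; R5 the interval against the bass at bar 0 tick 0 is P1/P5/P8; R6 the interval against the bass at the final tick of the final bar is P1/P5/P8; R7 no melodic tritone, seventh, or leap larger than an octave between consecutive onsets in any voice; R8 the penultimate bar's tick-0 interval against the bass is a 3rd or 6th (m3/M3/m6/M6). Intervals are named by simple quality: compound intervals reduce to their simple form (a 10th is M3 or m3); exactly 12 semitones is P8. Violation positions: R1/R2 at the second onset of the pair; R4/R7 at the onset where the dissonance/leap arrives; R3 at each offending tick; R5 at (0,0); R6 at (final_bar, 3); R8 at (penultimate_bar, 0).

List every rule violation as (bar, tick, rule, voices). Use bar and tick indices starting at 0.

bar 0: v0=E3 v1=E4 downbeat P8
bar 1: v0=F3 v1=C4 downbeat P5
bar 2: v0=G3 v1=B3 downbeat M3
bar 3: v0=B3 v1=D4 downbeat m3
bar 4: v0=A3 v1=F4 downbeat m6
bar 5: v0=G3 v1=B3 downbeat M3
bar 6: v0=B3 v1=F4 downbeat TT
bar 7: v0=A3 v1=F4 downbeat m6
bar 8: v0=D3 v1=B3 downbeat M6
bar 9: v0=E3 v1=E4 downbeat P8
  -> R4 @ bar 3 tick 2 v(0, 1): B3/F4 TT untreated
  -> R7 @ bar 3 tick 3 v(1,): F4->B4 leap 6st
  -> R7 @ bar 4 tick 0 v(1,): B4->F4 leap 6st
  -> R7 @ bar 5 tick 0 v(1,): A4->B3 leap 10st
  -> R4 @ bar 6 tick 0 v(0, 1): B3/F4 TT untreated
  -> R7 @ bar 6 tick 0 v(1,): B3->F4 leap 6st
  -> R7 @ bar 8 tick 1 v(1,): B3->F3 leap 6st
  -> R2 @ bar 9 tick 0 v(0, 1): D3/F3 m3 -> E3/E4 P8 similar
  -> R7 @ bar 9 tick 0 v(1,): F3->E4 leap 11st

(3, 2, R4, (0, 1))
(3, 3, R7, (1,))
(4, 0, R7, (1,))
(5, 0, R7, (1,))
(6, 0, R4, (0, 1))
(6, 0, R7, (1,))
(8, 1, R7, (1,))
(9, 0, R2, (0, 1))
(9, 0, R7, (1,))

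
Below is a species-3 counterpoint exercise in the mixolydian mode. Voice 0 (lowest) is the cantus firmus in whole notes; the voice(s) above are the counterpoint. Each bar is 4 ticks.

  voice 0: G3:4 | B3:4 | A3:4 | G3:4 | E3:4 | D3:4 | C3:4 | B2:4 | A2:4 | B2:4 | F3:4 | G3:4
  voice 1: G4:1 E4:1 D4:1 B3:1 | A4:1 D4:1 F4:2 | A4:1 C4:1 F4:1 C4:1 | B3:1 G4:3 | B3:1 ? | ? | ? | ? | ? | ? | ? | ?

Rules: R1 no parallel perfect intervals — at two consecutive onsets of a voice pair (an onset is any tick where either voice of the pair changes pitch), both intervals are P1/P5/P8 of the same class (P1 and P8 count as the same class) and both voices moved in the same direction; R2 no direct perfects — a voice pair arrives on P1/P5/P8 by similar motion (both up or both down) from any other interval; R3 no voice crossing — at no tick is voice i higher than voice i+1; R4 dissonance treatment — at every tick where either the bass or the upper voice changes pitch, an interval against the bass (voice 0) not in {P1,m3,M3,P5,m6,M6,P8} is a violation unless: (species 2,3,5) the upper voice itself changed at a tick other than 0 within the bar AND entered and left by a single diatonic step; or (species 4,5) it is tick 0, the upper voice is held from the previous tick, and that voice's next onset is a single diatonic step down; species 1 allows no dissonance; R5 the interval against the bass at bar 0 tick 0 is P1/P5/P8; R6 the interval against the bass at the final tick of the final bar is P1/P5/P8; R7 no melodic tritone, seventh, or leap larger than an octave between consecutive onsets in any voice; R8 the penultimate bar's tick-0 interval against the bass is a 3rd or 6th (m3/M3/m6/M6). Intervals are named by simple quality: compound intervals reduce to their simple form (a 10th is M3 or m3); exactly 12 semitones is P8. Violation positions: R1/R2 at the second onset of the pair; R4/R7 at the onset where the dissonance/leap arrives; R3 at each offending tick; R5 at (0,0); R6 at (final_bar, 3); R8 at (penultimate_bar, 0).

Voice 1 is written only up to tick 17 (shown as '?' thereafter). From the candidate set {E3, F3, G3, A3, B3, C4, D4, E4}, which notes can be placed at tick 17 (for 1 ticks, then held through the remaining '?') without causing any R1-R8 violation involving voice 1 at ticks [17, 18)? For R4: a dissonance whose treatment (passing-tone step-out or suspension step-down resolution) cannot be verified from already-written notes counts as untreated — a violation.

{B3, C4, E3, E4, G3}

E3: legal
F3: violates R4,R7
G3: legal
A3: violates R4
B3: legal
C4: legal
D4: violates R4
E4: legal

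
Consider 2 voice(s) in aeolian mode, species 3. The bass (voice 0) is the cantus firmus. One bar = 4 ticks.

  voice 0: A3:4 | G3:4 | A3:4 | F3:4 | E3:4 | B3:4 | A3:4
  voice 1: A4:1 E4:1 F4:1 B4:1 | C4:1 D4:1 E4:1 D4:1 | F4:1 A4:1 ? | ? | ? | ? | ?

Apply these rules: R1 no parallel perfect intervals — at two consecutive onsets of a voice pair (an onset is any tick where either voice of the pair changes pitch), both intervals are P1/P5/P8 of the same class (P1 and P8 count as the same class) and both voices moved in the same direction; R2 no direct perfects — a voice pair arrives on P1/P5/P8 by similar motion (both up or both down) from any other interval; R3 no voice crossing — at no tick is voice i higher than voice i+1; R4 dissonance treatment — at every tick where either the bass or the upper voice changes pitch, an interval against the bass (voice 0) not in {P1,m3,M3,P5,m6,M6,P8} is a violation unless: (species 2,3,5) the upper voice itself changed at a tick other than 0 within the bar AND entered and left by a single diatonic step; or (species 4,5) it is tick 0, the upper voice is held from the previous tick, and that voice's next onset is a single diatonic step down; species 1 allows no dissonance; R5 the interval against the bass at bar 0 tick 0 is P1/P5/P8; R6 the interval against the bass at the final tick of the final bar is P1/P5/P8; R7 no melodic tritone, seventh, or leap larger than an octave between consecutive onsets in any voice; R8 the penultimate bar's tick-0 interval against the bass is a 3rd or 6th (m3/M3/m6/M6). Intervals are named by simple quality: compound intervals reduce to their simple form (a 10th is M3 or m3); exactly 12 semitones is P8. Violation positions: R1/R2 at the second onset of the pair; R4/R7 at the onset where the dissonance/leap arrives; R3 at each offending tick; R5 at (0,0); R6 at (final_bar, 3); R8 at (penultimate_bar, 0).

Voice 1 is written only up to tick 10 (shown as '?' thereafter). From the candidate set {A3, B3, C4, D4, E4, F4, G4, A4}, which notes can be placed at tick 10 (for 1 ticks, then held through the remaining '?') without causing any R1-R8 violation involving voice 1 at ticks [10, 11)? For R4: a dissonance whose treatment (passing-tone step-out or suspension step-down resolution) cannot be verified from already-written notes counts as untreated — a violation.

A3: legal
B3: violates R4,R7
C4: legal
D4: violates R4
E4: legal
F4: legal
G4: violates R4
A4: legal

{A3, A4, C4, E4, F4}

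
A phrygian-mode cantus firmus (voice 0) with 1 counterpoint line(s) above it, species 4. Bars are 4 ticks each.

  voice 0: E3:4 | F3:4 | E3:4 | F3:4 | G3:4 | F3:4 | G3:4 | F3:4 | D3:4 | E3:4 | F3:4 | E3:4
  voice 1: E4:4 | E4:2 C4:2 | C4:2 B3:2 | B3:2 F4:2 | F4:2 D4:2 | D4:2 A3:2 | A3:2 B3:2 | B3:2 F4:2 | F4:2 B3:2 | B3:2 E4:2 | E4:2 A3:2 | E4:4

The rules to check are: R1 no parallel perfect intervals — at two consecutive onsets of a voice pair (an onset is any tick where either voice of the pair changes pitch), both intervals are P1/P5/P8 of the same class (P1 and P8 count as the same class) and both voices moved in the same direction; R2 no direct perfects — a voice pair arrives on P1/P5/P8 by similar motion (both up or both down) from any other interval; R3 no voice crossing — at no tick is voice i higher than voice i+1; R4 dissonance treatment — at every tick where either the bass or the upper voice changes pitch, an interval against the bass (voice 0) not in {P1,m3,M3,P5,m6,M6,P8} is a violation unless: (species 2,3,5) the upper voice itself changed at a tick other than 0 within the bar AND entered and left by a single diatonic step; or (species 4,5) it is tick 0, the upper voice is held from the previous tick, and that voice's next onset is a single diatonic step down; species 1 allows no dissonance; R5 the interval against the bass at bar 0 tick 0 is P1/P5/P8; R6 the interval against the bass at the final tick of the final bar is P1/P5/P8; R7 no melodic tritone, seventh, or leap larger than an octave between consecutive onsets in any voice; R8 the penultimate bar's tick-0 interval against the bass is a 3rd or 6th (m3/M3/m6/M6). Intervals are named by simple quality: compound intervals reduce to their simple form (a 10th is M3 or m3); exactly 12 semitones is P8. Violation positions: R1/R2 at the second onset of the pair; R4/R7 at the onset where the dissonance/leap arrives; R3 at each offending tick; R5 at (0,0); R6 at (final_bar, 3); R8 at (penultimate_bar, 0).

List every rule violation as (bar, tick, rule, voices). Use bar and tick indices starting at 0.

(1, 0, R4, (0, 1))
(3, 0, R4, (0, 1))
(3, 2, R7, (1,))
(4, 0, R4, (0, 1))
(6, 0, R4, (0, 1))
(7, 0, R4, (0, 1))
(7, 2, R7, (1,))
(8, 2, R7, (1,))
(10, 0, R4, (0, 1))
(10, 0, R8, (0, 1))

bar 0: v0=E3 v1=E4 downbeat P8
bar 1: v0=F3 v1=E4 downbeat M7
bar 2: v0=E3 v1=C4 downbeat m6
bar 3: v0=F3 v1=B3 downbeat TT
bar 4: v0=G3 v1=F4 downbeat m7
bar 5: v0=F3 v1=D4 downbeat M6
bar 6: v0=G3 v1=A3 downbeat M2
bar 7: v0=F3 v1=B3 downbeat TT
bar 8: v0=D3 v1=F4 downbeat m3
bar 9: v0=E3 v1=B3 downbeat P5
bar 10: v0=F3 v1=E4 downbeat M7
bar 11: v0=E3 v1=E4 downbeat P8
  -> R4 @ bar 1 tick 0 v(0, 1): F3/E4 M7 untreated
  -> R4 @ bar 3 tick 0 v(0, 1): F3/B3 TT untreated
  -> R7 @ bar 3 tick 2 v(1,): B3->F4 leap 6st
  -> R4 @ bar 4 tick 0 v(0, 1): G3/F4 m7 untreated
  -> R4 @ bar 6 tick 0 v(0, 1): G3/A3 M2 untreated
  -> R4 @ bar 7 tick 0 v(0, 1): F3/B3 TT untreated
  -> R7 @ bar 7 tick 2 v(1,): B3->F4 leap 6st
  -> R7 @ bar 8 tick 2 v(1,): F4->B3 leap 6st
  -> R4 @ bar 10 tick 0 v(0, 1): F3/E4 M7 untreated
  -> R8 @ bar 10 tick 0 v(0, 1): penult M7 not 3rd/6th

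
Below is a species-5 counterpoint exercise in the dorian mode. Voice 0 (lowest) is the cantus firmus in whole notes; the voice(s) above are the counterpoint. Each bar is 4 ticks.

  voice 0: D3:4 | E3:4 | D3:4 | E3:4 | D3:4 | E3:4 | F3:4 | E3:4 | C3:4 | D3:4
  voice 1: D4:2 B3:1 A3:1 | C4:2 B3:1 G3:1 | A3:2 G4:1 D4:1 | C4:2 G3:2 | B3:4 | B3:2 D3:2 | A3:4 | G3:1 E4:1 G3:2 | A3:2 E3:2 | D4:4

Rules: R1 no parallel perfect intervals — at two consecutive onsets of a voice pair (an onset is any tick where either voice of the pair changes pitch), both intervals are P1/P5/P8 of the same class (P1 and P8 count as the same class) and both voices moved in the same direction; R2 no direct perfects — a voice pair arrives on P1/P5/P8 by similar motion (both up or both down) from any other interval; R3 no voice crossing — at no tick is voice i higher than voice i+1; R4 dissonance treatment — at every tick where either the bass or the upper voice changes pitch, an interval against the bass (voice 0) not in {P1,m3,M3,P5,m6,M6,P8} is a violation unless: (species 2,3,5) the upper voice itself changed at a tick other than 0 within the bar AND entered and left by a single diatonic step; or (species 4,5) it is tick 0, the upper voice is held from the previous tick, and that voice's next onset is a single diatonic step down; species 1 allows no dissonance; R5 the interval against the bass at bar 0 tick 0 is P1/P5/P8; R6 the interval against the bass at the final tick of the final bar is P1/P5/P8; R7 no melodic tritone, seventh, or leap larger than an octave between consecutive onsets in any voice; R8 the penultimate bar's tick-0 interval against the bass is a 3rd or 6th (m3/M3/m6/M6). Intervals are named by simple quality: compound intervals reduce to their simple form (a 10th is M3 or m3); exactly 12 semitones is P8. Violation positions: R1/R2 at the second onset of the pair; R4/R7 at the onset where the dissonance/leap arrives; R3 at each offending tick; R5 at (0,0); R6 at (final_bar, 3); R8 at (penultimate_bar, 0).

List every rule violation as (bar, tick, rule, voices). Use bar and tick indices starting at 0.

(2, 2, R4, (0, 1))
(2, 2, R7, (1,))
(5, 2, R3, (0, 1))
(5, 2, R4, (0, 1))
(5, 3, R3, (0, 1))
(9, 0, R2, (0, 1))
(9, 0, R7, (1,))

bar 0: v0=D3 v1=D4 downbeat P8
bar 1: v0=E3 v1=C4 downbeat m6
bar 2: v0=D3 v1=A3 downbeat P5
bar 3: v0=E3 v1=C4 downbeat m6
bar 4: v0=D3 v1=B3 downbeat M6
bar 5: v0=E3 v1=B3 downbeat P5
bar 6: v0=F3 v1=A3 downbeat M3
bar 7: v0=E3 v1=G3 downbeat m3
bar 8: v0=C3 v1=A3 downbeat M6
bar 9: v0=D3 v1=D4 downbeat P8
  -> R4 @ bar 2 tick 2 v(0, 1): D3/G4 P4 untreated
  -> R7 @ bar 2 tick 2 v(1,): A3->G4 leap 10st
  -> R3 @ bar 5 tick 2 v(0, 1): E3 above D3
  -> R4 @ bar 5 tick 2 v(0, 1): E3/D3 M2 untreated
  -> R3 @ bar 5 tick 3 v(0, 1): E3 above D3
  -> R2 @ bar 9 tick 0 v(0, 1): C3/E3 M3 -> D3/D4 P8 similar
  -> R7 @ bar 9 tick 0 v(1,): E3->D4 leap 10st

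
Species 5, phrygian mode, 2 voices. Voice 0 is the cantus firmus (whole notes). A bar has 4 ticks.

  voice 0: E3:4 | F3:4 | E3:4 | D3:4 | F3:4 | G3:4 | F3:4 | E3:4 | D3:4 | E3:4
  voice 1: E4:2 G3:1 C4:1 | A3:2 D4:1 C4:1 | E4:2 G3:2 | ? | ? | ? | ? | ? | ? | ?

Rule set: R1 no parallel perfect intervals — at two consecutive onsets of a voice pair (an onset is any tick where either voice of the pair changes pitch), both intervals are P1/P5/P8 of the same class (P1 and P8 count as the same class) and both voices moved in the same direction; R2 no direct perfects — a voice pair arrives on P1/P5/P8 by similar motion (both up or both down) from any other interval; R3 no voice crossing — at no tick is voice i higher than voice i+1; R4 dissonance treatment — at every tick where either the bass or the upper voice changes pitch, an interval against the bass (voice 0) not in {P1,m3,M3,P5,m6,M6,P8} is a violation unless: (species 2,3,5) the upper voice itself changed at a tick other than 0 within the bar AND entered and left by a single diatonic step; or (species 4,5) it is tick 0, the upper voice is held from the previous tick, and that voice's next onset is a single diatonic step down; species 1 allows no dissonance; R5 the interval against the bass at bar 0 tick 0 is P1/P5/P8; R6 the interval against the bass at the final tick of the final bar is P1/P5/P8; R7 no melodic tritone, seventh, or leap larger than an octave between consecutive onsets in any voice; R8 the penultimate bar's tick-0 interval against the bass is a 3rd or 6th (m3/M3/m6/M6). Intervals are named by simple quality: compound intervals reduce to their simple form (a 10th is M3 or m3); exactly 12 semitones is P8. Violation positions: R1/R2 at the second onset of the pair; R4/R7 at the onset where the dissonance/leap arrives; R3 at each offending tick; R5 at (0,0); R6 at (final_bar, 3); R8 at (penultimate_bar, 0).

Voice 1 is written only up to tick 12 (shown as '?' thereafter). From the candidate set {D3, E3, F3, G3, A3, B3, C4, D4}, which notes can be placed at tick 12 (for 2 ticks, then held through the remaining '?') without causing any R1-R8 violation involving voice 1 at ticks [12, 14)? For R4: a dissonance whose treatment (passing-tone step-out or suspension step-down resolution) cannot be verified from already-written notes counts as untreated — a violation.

D3: violates R2
E3: violates R4
F3: legal
G3: violates R4
A3: legal
B3: legal
C4: violates R4
D4: legal

{A3, B3, D4, F3}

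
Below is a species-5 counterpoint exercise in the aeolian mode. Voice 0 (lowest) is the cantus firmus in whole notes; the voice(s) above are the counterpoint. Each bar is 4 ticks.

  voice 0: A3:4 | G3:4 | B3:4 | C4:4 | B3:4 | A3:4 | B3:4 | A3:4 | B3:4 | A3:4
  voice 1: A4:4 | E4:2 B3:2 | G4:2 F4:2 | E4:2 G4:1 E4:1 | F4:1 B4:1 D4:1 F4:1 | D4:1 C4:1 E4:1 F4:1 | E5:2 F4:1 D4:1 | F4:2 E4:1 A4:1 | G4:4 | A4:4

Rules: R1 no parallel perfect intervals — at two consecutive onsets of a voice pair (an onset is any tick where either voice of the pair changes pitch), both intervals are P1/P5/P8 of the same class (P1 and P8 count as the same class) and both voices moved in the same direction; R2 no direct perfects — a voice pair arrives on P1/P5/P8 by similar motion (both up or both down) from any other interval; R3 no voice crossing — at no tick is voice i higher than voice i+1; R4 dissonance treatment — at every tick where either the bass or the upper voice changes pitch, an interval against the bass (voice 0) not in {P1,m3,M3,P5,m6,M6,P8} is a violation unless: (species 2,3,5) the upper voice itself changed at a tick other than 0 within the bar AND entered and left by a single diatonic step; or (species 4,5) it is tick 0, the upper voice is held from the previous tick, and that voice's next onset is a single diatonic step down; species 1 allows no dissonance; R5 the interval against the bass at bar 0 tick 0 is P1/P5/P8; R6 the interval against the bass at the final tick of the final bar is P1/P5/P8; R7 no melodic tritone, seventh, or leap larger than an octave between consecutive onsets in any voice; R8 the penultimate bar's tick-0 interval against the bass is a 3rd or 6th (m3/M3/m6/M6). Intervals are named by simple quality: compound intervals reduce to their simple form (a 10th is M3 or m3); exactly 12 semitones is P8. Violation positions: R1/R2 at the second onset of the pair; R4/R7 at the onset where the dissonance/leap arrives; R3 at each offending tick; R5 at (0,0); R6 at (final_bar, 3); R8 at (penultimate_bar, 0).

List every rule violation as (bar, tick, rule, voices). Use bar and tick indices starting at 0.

bar 0: v0=A3 v1=A4 downbeat P8
bar 1: v0=G3 v1=E4 downbeat M6
bar 2: v0=B3 v1=G4 downbeat m6
bar 3: v0=C4 v1=E4 downbeat M3
bar 4: v0=B3 v1=F4 downbeat TT
bar 5: v0=A3 v1=D4 downbeat P4
bar 6: v0=B3 v1=E5 downbeat P4
bar 7: v0=A3 v1=F4 downbeat m6
bar 8: v0=B3 v1=G4 downbeat m6
bar 9: v0=A3 v1=A4 downbeat P8
  -> R4 @ bar 4 tick 0 v(0, 1): B3/F4 TT untreated
  -> R7 @ bar 4 tick 1 v(1,): F4->B4 leap 6st
  -> R4 @ bar 4 tick 3 v(0, 1): B3/F4 TT untreated
  -> R4 @ bar 5 tick 0 v(0, 1): A3/D4 P4 untreated
  -> R4 @ bar 6 tick 0 v(0, 1): B3/E5 P4 untreated
  -> R7 @ bar 6 tick 0 v(1,): F4->E5 leap 11st
  -> R4 @ bar 6 tick 2 v(0, 1): B3/F4 TT untreated
  -> R7 @ bar 6 tick 2 v(1,): E5->F4 leap 11st

(4, 0, R4, (0, 1))
(4, 1, R7, (1,))
(4, 3, R4, (0, 1))
(5, 0, R4, (0, 1))
(6, 0, R4, (0, 1))
(6, 0, R7, (1,))
(6, 2, R4, (0, 1))
(6, 2, R7, (1,))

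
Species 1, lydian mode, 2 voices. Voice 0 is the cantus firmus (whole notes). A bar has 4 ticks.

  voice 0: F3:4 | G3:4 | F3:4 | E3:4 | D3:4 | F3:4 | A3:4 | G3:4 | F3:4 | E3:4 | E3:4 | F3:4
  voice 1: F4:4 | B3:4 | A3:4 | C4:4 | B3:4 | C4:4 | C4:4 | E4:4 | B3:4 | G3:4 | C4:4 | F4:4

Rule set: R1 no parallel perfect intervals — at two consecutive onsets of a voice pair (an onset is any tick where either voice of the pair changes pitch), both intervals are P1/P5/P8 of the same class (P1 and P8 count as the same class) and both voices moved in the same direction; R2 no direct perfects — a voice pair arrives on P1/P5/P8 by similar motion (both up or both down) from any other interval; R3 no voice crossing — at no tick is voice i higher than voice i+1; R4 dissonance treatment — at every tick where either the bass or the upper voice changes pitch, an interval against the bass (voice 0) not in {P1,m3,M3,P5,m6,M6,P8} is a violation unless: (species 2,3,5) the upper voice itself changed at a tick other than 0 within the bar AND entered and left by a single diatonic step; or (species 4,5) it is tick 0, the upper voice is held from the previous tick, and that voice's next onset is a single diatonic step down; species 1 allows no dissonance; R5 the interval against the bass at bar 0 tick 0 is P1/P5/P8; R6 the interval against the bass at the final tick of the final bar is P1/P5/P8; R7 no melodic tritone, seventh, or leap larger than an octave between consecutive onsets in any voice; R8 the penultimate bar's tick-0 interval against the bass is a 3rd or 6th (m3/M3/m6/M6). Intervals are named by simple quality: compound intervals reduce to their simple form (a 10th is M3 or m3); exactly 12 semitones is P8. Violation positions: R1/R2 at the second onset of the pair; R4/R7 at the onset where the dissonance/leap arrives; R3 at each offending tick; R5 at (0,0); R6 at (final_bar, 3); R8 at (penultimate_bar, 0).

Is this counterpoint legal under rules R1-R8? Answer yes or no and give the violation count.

bar 0: v0=F3 v1=F4 (P8)
bar 1: v0=G3 v1=B3 (M3)
bar 2: v0=F3 v1=A3 (M3)
bar 3: v0=E3 v1=C4 (m6)
bar 4: v0=D3 v1=B3 (M6)
bar 5: v0=F3 v1=C4 (P5)
bar 6: v0=A3 v1=C4 (m3)
bar 7: v0=G3 v1=E4 (M6)
bar 8: v0=F3 v1=B3 (TT)
bar 9: v0=E3 v1=G3 (m3)
bar 10: v0=E3 v1=C4 (m6)
bar 11: v0=F3 v1=F4 (P8)
  R7 @ bar1.0: F4->B3 leap 6st
  R2 @ bar5.0: D3/B3 M6 -> F3/C4 P5 similar
  R4 @ bar8.0: F3/B3 TT untreated
  R2 @ bar11.0: E3/C4 m6 -> F3/F4 P8 similar

No (4 violations)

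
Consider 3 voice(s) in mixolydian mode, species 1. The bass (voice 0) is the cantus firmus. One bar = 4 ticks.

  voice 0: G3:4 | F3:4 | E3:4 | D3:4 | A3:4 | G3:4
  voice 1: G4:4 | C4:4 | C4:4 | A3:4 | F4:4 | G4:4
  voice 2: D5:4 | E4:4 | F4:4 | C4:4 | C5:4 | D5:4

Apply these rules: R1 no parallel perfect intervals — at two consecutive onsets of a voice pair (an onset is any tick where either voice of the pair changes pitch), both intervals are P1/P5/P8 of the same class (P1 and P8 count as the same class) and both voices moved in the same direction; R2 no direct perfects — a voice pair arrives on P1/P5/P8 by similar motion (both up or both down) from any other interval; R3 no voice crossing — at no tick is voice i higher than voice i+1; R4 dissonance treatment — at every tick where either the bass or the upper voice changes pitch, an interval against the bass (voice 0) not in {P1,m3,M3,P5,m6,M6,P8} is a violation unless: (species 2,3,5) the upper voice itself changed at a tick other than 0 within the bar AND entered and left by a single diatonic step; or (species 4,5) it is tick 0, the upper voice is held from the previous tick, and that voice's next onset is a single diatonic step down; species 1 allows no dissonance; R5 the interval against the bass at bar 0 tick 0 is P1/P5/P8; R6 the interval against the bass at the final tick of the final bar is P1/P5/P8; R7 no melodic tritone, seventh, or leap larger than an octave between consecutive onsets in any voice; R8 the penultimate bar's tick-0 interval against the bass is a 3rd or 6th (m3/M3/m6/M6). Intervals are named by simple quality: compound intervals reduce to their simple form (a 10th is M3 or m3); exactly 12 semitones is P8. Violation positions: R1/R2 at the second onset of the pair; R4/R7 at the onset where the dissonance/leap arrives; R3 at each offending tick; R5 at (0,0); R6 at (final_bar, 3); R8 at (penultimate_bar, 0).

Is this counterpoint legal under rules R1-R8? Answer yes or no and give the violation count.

bar 0: v0=G3 v1=G4 v2=D5 (P5)
bar 1: v0=F3 v1=C4 v2=E4 (M7)
bar 2: v0=E3 v1=C4 v2=F4 (m2)
bar 3: v0=D3 v1=A3 v2=C4 (m7)
bar 4: v0=A3 v1=F4 v2=C5 (m3)
bar 5: v0=G3 v1=G4 v2=D5 (P5)
  R2 @ bar1.0: G3/G4 P8 -> F3/C4 P5 similar
  R4 @ bar1.0: F3/E4 M7 untreated
  R7 @ bar1.0: D5->E4 leap 10st
  R4 @ bar2.0: E3/F4 m2 untreated
  R2 @ bar3.0: E3/C4 m6 -> D3/A3 P5 similar
  R4 @ bar3.0: D3/C4 m7 untreated
  R2 @ bar4.0: A3/C4 m3 -> F4/C5 P5 similar
  R1 @ bar5.0: F4/C5 P5 -> G4/D5 P5 similar

No (8 violations)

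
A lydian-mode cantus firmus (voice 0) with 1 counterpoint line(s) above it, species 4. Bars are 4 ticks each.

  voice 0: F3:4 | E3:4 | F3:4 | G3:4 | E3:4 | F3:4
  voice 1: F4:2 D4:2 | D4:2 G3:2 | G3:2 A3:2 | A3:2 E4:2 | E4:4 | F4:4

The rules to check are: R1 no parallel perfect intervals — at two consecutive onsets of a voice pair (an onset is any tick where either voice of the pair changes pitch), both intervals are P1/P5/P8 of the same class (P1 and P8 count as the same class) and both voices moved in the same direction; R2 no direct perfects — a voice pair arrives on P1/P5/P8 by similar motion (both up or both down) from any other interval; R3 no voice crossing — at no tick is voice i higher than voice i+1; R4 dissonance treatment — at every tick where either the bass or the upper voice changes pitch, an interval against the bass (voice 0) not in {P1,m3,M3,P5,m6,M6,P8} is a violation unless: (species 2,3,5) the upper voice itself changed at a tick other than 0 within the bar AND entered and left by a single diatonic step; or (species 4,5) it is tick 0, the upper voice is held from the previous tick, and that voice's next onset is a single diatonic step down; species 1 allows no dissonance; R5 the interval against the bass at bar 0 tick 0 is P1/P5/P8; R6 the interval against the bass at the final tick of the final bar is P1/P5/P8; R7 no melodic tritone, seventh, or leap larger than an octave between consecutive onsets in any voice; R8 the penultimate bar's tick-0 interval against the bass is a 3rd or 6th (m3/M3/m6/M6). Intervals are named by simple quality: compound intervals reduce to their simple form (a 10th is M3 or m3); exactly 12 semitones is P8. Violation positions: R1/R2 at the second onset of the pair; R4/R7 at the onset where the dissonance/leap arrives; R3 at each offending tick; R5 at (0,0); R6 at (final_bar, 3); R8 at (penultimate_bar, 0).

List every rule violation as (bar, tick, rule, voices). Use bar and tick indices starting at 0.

(1, 0, R4, (0, 1))
(2, 0, R4, (0, 1))
(3, 0, R4, (0, 1))
(4, 0, R8, (0, 1))
(5, 0, R1, (0, 1))

bar 0: v0=F3 v1=F4 downbeat P8
bar 1: v0=E3 v1=D4 downbeat m7
bar 2: v0=F3 v1=G3 downbeat M2
bar 3: v0=G3 v1=A3 downbeat M2
bar 4: v0=E3 v1=E4 downbeat P8
bar 5: v0=F3 v1=F4 downbeat P8
  -> R4 @ bar 1 tick 0 v(0, 1): E3/D4 m7 untreated
  -> R4 @ bar 2 tick 0 v(0, 1): F3/G3 M2 untreated
  -> R4 @ bar 3 tick 0 v(0, 1): G3/A3 M2 untreated
  -> R8 @ bar 4 tick 0 v(0, 1): penult P8 not 3rd/6th
  -> R1 @ bar 5 tick 0 v(0, 1): E3/E4 P8 -> F3/F4 P8 similar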